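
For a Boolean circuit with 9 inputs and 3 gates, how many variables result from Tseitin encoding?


The Tseitin transformation introduces one auxiliary variable per gate.
Total variables = inputs + gates = 9 + 3 = 12.

12


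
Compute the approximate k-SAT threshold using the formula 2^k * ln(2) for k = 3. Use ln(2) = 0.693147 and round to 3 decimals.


Using the asymptotic formula: threshold ~ 2^k * ln(2).
2^3 = 8.
8 * 0.693147 = 5.545.

5.545


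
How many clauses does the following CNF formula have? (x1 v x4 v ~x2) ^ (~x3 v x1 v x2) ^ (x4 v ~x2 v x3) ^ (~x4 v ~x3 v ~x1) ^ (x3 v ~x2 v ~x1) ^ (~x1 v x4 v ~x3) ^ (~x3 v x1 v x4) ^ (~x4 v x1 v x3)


Each group enclosed in parentheses joined by ^ is one clause.
Counting the conjuncts: 8 clauses.

8


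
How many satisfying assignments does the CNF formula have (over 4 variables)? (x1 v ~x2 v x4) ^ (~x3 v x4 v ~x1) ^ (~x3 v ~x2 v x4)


Enumerate all 16 truth assignments over 4 variables.
Test each against every clause.
Satisfying assignments found: 12.

12


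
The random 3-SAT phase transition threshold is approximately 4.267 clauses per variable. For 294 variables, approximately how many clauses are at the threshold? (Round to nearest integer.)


The 3-SAT phase transition occurs at approximately 4.267 clauses per variable.
m = 4.267 * 294 = 1254.498.
Rounded to nearest integer: 1254.

1254


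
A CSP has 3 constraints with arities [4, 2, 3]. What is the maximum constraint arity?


The arities are: 4, 2, 3.
Scan for the maximum value.
Maximum arity = 4.

4


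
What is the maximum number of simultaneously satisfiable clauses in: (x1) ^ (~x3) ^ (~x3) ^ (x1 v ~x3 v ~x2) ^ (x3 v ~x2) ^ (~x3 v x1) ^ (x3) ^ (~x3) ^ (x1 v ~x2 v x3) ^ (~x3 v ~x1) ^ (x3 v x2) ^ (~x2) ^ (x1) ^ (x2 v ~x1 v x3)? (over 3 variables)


Enumerate all 8 truth assignments.
For each, count how many of the 14 clauses are satisfied.
The formula is not fully satisfiable, so the maximum is below 14.
Maximum simultaneously satisfiable clauses = 11.

11


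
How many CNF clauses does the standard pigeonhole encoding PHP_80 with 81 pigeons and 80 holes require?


The PHP encoding has two parts:
1) At-least-one-hole clauses: 81 (one per pigeon, each with 80 literals).
2) At-most-one-pigeon-per-hole clauses: 80 holes * C(81,2) = 80 * 3240 = 259200.
Total clauses = 81 + 259200 = 259281.

259281


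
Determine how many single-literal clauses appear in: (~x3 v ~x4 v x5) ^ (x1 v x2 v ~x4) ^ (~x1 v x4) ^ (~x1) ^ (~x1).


A unit clause contains exactly one literal.
Unit clauses found: (~x1), (~x1).
Count = 2.

2


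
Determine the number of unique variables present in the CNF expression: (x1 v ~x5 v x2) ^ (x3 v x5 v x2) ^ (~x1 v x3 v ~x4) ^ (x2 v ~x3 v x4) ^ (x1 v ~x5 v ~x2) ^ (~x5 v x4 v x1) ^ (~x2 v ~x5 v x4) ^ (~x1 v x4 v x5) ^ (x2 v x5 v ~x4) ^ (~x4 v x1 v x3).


Identify each distinct variable in the formula.
Variables found: x1, x2, x3, x4, x5.
Total distinct variables = 5.

5


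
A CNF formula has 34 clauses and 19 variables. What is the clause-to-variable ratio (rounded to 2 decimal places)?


Clause-to-variable ratio = clauses / variables.
34 / 19 = 1.79.

1.79


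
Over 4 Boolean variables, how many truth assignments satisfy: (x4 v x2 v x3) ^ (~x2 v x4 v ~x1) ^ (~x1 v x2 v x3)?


Enumerate all 16 truth assignments over 4 variables.
Test each against every clause.
Satisfying assignments found: 11.

11


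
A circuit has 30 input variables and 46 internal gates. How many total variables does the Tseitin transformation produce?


The Tseitin transformation introduces one auxiliary variable per gate.
Total variables = inputs + gates = 30 + 46 = 76.

76


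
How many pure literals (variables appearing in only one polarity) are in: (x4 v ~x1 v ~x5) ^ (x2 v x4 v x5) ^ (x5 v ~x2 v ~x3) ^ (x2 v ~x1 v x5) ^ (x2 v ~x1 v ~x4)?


A pure literal appears in only one polarity across all clauses.
Pure literals: x1 (negative only), x3 (negative only).
Count = 2.

2


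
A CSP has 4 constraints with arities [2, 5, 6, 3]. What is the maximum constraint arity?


The arities are: 2, 5, 6, 3.
Scan for the maximum value.
Maximum arity = 6.

6


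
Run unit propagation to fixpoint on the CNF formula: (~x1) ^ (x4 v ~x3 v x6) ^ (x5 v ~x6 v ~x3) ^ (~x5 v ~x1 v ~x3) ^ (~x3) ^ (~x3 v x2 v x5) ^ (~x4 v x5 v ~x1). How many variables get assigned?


Unit propagation repeatedly assigns the literal in any unit clause, then simplifies.
Assignments in order: x1 = F, x3 = F.
No further unit clauses remain.
Total variables assigned = 2.

2


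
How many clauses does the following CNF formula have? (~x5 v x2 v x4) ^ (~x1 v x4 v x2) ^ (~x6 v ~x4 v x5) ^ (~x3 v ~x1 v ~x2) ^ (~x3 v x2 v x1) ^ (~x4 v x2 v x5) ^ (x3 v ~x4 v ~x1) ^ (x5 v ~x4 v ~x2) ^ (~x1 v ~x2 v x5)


Each group enclosed in parentheses joined by ^ is one clause.
Counting the conjuncts: 9 clauses.

9


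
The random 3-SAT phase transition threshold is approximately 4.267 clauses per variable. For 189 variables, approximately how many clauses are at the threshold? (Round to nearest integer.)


The 3-SAT phase transition occurs at approximately 4.267 clauses per variable.
m = 4.267 * 189 = 806.463.
Rounded to nearest integer: 806.

806


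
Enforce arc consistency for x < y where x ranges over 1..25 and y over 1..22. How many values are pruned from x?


For the constraint x < y, x needs a supporting value in y's domain.
x can be at most 21 (one less than y's maximum).
Valid x values from domain: 21 out of 25.
Pruned = 25 - 21 = 4.

4


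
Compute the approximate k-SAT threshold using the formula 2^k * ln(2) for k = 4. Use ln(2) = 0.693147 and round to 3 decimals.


Using the asymptotic formula: threshold ~ 2^k * ln(2).
2^4 = 16.
16 * 0.693147 = 11.09.

11.09


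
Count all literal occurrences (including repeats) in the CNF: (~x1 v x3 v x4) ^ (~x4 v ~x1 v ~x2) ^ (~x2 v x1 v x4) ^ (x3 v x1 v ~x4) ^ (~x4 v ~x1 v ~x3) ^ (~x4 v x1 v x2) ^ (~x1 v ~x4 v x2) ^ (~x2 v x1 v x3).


Clause lengths: 3, 3, 3, 3, 3, 3, 3, 3.
Sum = 3 + 3 + 3 + 3 + 3 + 3 + 3 + 3 = 24.

24


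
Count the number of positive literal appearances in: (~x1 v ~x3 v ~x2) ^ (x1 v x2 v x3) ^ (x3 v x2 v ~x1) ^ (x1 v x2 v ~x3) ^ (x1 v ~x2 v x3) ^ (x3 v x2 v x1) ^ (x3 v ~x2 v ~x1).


Scan each clause for unnegated literals.
Clause 1: 0 positive; Clause 2: 3 positive; Clause 3: 2 positive; Clause 4: 2 positive; Clause 5: 2 positive; Clause 6: 3 positive; Clause 7: 1 positive.
Total positive literal occurrences = 13.

13


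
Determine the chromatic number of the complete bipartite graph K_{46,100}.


K_{46,100} is bipartite by definition: the two parts are independent sets, with every edge crossing between them.
Color all vertices in one part with color 1 and all vertices in the other part with color 2.
Since the graph has at least one edge, one color does not suffice.
Chromatic number = 2.

2


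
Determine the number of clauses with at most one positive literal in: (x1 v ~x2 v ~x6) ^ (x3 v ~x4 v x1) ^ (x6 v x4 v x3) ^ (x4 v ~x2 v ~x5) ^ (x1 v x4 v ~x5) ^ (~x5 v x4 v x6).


A Horn clause has at most one positive literal.
Clause 1: 1 positive lit(s) -> Horn
Clause 2: 2 positive lit(s) -> not Horn
Clause 3: 3 positive lit(s) -> not Horn
Clause 4: 1 positive lit(s) -> Horn
Clause 5: 2 positive lit(s) -> not Horn
Clause 6: 2 positive lit(s) -> not Horn
Total Horn clauses = 2.

2


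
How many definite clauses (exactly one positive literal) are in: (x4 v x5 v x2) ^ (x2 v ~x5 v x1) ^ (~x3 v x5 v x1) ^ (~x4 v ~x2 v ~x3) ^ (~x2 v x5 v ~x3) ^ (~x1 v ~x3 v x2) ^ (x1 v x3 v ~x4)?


A definite clause has exactly one positive literal.
Clause 1: 3 positive -> not definite
Clause 2: 2 positive -> not definite
Clause 3: 2 positive -> not definite
Clause 4: 0 positive -> not definite
Clause 5: 1 positive -> definite
Clause 6: 1 positive -> definite
Clause 7: 2 positive -> not definite
Definite clause count = 2.

2


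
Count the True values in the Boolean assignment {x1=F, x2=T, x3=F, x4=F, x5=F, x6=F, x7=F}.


The weight is the number of variables assigned True.
True variables: x2.
Weight = 1.

1


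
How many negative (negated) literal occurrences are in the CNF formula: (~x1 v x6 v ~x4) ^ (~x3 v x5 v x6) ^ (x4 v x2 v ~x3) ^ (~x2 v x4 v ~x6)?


Scan each clause for negated literals.
Clause 1: 2 negative; Clause 2: 1 negative; Clause 3: 1 negative; Clause 4: 2 negative.
Total negative literal occurrences = 6.

6


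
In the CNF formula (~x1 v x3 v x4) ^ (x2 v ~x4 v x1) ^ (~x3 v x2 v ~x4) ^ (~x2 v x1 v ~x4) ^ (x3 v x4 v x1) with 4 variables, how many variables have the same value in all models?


Find all satisfying assignments: 7 model(s).
Check which variables have the same value in every model.
No variable is fixed across all models.
Backbone size = 0.

0


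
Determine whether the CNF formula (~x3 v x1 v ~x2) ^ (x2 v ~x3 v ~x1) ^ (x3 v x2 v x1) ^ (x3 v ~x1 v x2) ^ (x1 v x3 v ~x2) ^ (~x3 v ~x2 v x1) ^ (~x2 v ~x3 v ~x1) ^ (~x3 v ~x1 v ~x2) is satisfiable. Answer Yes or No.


Check all 8 possible truth assignments.
Number of satisfying assignments found: 2.
The formula is satisfiable.

Yes


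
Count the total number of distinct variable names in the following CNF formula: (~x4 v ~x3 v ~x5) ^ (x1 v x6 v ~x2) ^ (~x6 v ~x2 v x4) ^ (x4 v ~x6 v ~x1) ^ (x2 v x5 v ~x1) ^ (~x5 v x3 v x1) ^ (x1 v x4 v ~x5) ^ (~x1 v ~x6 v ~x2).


Identify each distinct variable in the formula.
Variables found: x1, x2, x3, x4, x5, x6.
Total distinct variables = 6.

6


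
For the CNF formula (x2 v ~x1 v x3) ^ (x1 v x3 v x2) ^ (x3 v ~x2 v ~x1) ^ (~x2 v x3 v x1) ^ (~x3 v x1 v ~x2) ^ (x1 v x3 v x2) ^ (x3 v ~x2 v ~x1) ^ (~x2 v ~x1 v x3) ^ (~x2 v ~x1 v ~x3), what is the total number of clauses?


Each group enclosed in parentheses joined by ^ is one clause.
Counting the conjuncts: 9 clauses.

9


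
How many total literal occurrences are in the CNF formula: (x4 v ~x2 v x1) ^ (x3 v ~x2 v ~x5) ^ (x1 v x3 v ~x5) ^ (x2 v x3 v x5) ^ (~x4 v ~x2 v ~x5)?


Clause lengths: 3, 3, 3, 3, 3.
Sum = 3 + 3 + 3 + 3 + 3 = 15.

15


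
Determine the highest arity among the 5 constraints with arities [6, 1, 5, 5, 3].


The arities are: 6, 1, 5, 5, 3.
Scan for the maximum value.
Maximum arity = 6.

6


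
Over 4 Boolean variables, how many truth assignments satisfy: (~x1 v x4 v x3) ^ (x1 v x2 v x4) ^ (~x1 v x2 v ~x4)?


Enumerate all 16 truth assignments over 4 variables.
Test each against every clause.
Satisfying assignments found: 10.

10


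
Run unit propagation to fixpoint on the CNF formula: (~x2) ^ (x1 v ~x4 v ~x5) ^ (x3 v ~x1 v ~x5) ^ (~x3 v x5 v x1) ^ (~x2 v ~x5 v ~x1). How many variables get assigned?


Unit propagation repeatedly assigns the literal in any unit clause, then simplifies.
Assignments in order: x2 = F.
No further unit clauses remain.
Total variables assigned = 1.

1


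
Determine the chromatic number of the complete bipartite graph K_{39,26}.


K_{39,26} is bipartite by definition: the two parts are independent sets, with every edge crossing between them.
Color all vertices in one part with color 1 and all vertices in the other part with color 2.
Since the graph has at least one edge, one color does not suffice.
Chromatic number = 2.

2


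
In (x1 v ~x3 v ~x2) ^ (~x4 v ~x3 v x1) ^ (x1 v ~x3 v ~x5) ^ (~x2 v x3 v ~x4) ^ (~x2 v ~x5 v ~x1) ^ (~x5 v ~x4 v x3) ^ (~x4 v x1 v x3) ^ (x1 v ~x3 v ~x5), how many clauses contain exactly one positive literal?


A definite clause has exactly one positive literal.
Clause 1: 1 positive -> definite
Clause 2: 1 positive -> definite
Clause 3: 1 positive -> definite
Clause 4: 1 positive -> definite
Clause 5: 0 positive -> not definite
Clause 6: 1 positive -> definite
Clause 7: 2 positive -> not definite
Clause 8: 1 positive -> definite
Definite clause count = 6.

6


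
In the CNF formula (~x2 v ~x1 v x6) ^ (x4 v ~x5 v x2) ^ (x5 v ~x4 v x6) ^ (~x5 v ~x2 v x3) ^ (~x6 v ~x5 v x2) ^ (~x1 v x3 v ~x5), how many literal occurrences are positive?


Scan each clause for unnegated literals.
Clause 1: 1 positive; Clause 2: 2 positive; Clause 3: 2 positive; Clause 4: 1 positive; Clause 5: 1 positive; Clause 6: 1 positive.
Total positive literal occurrences = 8.

8


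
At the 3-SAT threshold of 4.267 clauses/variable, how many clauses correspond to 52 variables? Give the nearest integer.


The 3-SAT phase transition occurs at approximately 4.267 clauses per variable.
m = 4.267 * 52 = 221.884.
Rounded to nearest integer: 222.

222


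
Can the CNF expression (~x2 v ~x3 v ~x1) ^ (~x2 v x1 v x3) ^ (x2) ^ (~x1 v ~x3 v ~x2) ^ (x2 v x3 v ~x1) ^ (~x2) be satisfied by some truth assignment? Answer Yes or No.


Check all 8 possible truth assignments.
Number of satisfying assignments found: 0.
The formula is unsatisfiable.

No


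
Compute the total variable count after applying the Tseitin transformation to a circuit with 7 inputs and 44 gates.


The Tseitin transformation introduces one auxiliary variable per gate.
Total variables = inputs + gates = 7 + 44 = 51.

51


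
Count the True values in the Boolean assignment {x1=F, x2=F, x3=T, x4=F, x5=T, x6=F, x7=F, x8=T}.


The weight is the number of variables assigned True.
True variables: x3, x5, x8.
Weight = 3.

3


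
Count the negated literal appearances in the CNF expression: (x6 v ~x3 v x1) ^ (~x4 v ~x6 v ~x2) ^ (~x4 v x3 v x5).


Scan each clause for negated literals.
Clause 1: 1 negative; Clause 2: 3 negative; Clause 3: 1 negative.
Total negative literal occurrences = 5.

5


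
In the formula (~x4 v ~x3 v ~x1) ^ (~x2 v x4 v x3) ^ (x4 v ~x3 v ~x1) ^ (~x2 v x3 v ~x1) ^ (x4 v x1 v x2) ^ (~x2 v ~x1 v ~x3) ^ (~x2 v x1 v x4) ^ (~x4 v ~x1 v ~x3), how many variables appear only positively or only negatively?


A pure literal appears in only one polarity across all clauses.
No pure literals found.
Count = 0.

0


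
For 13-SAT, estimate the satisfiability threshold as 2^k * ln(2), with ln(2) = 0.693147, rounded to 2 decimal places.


Using the asymptotic formula: threshold ~ 2^k * ln(2).
2^13 = 8192.
8192 * 0.693147 = 5678.26.

5678.26


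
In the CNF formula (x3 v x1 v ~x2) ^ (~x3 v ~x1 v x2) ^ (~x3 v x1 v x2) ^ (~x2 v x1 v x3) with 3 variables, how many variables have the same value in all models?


Find all satisfying assignments: 5 model(s).
Check which variables have the same value in every model.
No variable is fixed across all models.
Backbone size = 0.

0


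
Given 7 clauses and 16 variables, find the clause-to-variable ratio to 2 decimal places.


Clause-to-variable ratio = clauses / variables.
7 / 16 = 0.44.

0.44


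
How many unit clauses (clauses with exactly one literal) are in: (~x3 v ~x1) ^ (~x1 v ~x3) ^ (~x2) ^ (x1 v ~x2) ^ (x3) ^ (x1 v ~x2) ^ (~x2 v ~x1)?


A unit clause contains exactly one literal.
Unit clauses found: (~x2), (x3).
Count = 2.

2


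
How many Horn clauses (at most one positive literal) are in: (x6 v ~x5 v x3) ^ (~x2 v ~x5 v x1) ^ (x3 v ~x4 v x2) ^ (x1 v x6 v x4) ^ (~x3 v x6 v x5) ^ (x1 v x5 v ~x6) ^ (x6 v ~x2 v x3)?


A Horn clause has at most one positive literal.
Clause 1: 2 positive lit(s) -> not Horn
Clause 2: 1 positive lit(s) -> Horn
Clause 3: 2 positive lit(s) -> not Horn
Clause 4: 3 positive lit(s) -> not Horn
Clause 5: 2 positive lit(s) -> not Horn
Clause 6: 2 positive lit(s) -> not Horn
Clause 7: 2 positive lit(s) -> not Horn
Total Horn clauses = 1.

1


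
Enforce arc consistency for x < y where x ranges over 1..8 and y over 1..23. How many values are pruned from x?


For the constraint x < y, x needs a supporting value in y's domain.
x can be at most 22 (one less than y's maximum).
Valid x values from domain: 8 out of 8.
Pruned = 8 - 8 = 0.

0


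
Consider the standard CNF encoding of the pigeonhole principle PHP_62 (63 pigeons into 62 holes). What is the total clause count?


The PHP encoding has two parts:
1) At-least-one-hole clauses: 63 (one per pigeon, each with 62 literals).
2) At-most-one-pigeon-per-hole clauses: 62 holes * C(63,2) = 62 * 1953 = 121086.
Total clauses = 63 + 121086 = 121149.

121149


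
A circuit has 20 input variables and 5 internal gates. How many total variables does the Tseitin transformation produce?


The Tseitin transformation introduces one auxiliary variable per gate.
Total variables = inputs + gates = 20 + 5 = 25.

25


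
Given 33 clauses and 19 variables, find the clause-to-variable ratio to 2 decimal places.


Clause-to-variable ratio = clauses / variables.
33 / 19 = 1.74.

1.74


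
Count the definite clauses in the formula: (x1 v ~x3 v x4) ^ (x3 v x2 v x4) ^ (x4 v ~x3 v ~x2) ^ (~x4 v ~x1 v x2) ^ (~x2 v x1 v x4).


A definite clause has exactly one positive literal.
Clause 1: 2 positive -> not definite
Clause 2: 3 positive -> not definite
Clause 3: 1 positive -> definite
Clause 4: 1 positive -> definite
Clause 5: 2 positive -> not definite
Definite clause count = 2.

2


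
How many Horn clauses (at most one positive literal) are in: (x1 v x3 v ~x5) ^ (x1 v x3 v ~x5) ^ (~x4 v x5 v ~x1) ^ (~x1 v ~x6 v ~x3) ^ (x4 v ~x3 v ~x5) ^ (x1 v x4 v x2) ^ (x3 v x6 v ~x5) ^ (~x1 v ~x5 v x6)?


A Horn clause has at most one positive literal.
Clause 1: 2 positive lit(s) -> not Horn
Clause 2: 2 positive lit(s) -> not Horn
Clause 3: 1 positive lit(s) -> Horn
Clause 4: 0 positive lit(s) -> Horn
Clause 5: 1 positive lit(s) -> Horn
Clause 6: 3 positive lit(s) -> not Horn
Clause 7: 2 positive lit(s) -> not Horn
Clause 8: 1 positive lit(s) -> Horn
Total Horn clauses = 4.

4


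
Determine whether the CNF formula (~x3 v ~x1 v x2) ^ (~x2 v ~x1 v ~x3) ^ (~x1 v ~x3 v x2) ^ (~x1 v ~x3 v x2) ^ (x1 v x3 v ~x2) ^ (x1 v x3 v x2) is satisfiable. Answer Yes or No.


Check all 8 possible truth assignments.
Number of satisfying assignments found: 4.
The formula is satisfiable.

Yes


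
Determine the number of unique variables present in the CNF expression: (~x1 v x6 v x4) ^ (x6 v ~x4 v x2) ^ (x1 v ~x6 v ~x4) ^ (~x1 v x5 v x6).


Identify each distinct variable in the formula.
Variables found: x1, x2, x4, x5, x6.
Total distinct variables = 5.

5


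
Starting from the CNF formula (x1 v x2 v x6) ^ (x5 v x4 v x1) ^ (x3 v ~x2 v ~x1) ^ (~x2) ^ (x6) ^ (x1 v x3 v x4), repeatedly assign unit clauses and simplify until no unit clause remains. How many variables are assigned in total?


Unit propagation repeatedly assigns the literal in any unit clause, then simplifies.
Assignments in order: x2 = F, x6 = T.
No further unit clauses remain.
Total variables assigned = 2.

2


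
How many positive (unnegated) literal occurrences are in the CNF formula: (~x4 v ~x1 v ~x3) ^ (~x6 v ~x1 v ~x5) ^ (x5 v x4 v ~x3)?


Scan each clause for unnegated literals.
Clause 1: 0 positive; Clause 2: 0 positive; Clause 3: 2 positive.
Total positive literal occurrences = 2.

2


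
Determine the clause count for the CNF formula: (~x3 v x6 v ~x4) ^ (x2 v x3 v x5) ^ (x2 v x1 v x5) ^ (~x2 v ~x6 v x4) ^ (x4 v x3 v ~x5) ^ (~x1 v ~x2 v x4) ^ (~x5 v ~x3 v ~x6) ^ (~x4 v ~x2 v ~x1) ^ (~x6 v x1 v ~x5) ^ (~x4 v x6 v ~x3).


Each group enclosed in parentheses joined by ^ is one clause.
Counting the conjuncts: 10 clauses.

10


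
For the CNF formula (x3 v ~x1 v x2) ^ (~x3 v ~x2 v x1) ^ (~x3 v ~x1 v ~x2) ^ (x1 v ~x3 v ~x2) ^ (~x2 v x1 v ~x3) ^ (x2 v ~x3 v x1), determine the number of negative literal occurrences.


Scan each clause for negated literals.
Clause 1: 1 negative; Clause 2: 2 negative; Clause 3: 3 negative; Clause 4: 2 negative; Clause 5: 2 negative; Clause 6: 1 negative.
Total negative literal occurrences = 11.

11


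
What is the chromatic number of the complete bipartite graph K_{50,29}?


K_{50,29} is bipartite by definition: the two parts are independent sets, with every edge crossing between them.
Color all vertices in one part with color 1 and all vertices in the other part with color 2.
Since the graph has at least one edge, one color does not suffice.
Chromatic number = 2.

2


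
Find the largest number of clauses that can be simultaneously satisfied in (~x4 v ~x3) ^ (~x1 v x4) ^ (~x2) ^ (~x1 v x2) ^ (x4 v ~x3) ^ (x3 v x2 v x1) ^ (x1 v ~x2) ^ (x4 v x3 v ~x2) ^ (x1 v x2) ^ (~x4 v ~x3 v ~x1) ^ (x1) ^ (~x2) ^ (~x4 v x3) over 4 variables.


Enumerate all 16 truth assignments.
For each, count how many of the 13 clauses are satisfied.
The formula is not fully satisfiable, so the maximum is below 13.
Maximum simultaneously satisfiable clauses = 11.

11


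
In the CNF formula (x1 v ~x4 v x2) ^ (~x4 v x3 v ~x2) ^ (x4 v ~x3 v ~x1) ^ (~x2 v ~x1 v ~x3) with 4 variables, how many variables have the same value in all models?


Find all satisfying assignments: 9 model(s).
Check which variables have the same value in every model.
No variable is fixed across all models.
Backbone size = 0.

0


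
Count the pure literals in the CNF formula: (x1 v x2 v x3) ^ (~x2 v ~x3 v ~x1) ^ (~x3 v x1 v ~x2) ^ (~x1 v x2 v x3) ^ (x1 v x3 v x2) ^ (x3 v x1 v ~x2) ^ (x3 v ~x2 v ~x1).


A pure literal appears in only one polarity across all clauses.
No pure literals found.
Count = 0.

0


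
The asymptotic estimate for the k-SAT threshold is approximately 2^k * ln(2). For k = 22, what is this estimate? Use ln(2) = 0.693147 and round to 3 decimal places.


Using the asymptotic formula: threshold ~ 2^k * ln(2).
2^22 = 4194304.
4194304 * 0.693147 = 2907269.235.

2907269.235


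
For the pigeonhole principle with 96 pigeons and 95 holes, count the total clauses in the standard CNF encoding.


The PHP encoding has two parts:
1) At-least-one-hole clauses: 96 (one per pigeon, each with 95 literals).
2) At-most-one-pigeon-per-hole clauses: 95 holes * C(96,2) = 95 * 4560 = 433200.
Total clauses = 96 + 433200 = 433296.

433296


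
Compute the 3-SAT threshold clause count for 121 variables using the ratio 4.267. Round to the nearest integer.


The 3-SAT phase transition occurs at approximately 4.267 clauses per variable.
m = 4.267 * 121 = 516.307.
Rounded to nearest integer: 516.

516


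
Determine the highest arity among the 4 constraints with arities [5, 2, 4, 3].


The arities are: 5, 2, 4, 3.
Scan for the maximum value.
Maximum arity = 5.

5


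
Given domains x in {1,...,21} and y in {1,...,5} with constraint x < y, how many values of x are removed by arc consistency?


For the constraint x < y, x needs a supporting value in y's domain.
x can be at most 4 (one less than y's maximum).
Valid x values from domain: 4 out of 21.
Pruned = 21 - 4 = 17.

17


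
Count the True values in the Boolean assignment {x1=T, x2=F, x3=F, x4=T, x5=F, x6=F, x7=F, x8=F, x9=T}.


The weight is the number of variables assigned True.
True variables: x1, x4, x9.
Weight = 3.

3


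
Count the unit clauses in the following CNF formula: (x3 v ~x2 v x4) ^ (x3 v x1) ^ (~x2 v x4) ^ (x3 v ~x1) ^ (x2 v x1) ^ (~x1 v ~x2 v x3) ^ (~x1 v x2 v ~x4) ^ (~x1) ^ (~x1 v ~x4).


A unit clause contains exactly one literal.
Unit clauses found: (~x1).
Count = 1.

1


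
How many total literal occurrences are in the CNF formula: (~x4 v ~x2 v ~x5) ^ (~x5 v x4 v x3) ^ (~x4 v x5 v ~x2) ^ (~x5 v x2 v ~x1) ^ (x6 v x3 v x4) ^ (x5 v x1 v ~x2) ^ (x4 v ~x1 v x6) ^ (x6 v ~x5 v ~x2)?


Clause lengths: 3, 3, 3, 3, 3, 3, 3, 3.
Sum = 3 + 3 + 3 + 3 + 3 + 3 + 3 + 3 = 24.

24


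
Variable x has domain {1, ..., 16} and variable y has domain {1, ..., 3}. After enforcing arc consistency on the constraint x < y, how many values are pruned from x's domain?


For the constraint x < y, x needs a supporting value in y's domain.
x can be at most 2 (one less than y's maximum).
Valid x values from domain: 2 out of 16.
Pruned = 16 - 2 = 14.

14


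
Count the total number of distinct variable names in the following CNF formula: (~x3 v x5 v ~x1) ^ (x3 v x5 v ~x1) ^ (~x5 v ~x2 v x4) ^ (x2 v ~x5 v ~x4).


Identify each distinct variable in the formula.
Variables found: x1, x2, x3, x4, x5.
Total distinct variables = 5.

5


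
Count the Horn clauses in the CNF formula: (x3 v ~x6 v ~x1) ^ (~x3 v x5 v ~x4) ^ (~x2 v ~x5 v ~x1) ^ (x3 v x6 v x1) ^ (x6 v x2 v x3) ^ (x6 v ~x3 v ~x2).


A Horn clause has at most one positive literal.
Clause 1: 1 positive lit(s) -> Horn
Clause 2: 1 positive lit(s) -> Horn
Clause 3: 0 positive lit(s) -> Horn
Clause 4: 3 positive lit(s) -> not Horn
Clause 5: 3 positive lit(s) -> not Horn
Clause 6: 1 positive lit(s) -> Horn
Total Horn clauses = 4.

4


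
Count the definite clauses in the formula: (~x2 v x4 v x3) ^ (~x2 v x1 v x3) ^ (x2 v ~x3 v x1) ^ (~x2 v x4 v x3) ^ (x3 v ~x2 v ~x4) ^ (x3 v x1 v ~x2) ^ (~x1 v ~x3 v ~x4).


A definite clause has exactly one positive literal.
Clause 1: 2 positive -> not definite
Clause 2: 2 positive -> not definite
Clause 3: 2 positive -> not definite
Clause 4: 2 positive -> not definite
Clause 5: 1 positive -> definite
Clause 6: 2 positive -> not definite
Clause 7: 0 positive -> not definite
Definite clause count = 1.

1


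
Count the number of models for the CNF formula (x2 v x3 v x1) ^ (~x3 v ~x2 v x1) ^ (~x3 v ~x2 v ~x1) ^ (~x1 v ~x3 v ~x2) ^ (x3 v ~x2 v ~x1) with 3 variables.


Enumerate all 8 truth assignments over 3 variables.
Test each against every clause.
Satisfying assignments found: 4.

4


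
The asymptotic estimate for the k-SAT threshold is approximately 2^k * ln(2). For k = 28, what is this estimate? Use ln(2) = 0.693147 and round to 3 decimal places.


Using the asymptotic formula: threshold ~ 2^k * ln(2).
2^28 = 268435456.
268435456 * 0.693147 = 186065231.02.

186065231.02


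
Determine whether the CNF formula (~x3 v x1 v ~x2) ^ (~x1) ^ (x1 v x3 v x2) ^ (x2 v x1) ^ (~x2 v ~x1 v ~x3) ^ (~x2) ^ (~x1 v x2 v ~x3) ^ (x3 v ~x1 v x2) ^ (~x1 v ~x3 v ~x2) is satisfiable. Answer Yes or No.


Check all 8 possible truth assignments.
Number of satisfying assignments found: 0.
The formula is unsatisfiable.

No


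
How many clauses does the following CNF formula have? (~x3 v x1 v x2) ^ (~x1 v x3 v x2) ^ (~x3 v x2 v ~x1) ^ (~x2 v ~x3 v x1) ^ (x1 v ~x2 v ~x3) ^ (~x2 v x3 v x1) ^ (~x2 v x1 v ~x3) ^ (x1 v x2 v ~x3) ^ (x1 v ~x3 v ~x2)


Each group enclosed in parentheses joined by ^ is one clause.
Counting the conjuncts: 9 clauses.

9


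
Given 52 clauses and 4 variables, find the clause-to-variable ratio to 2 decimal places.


Clause-to-variable ratio = clauses / variables.
52 / 4 = 13.0.

13.0


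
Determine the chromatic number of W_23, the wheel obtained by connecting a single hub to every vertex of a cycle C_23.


W_23 consists of the cycle C_23 together with a hub vertex adjacent to every cycle vertex.
The cycle C_23 needs 3 colors (odd cycle -> 3).
The hub is adjacent to every cycle vertex, so it must receive a new color distinct from all of them.
Chromatic number = 3 + 1 = 4.

4


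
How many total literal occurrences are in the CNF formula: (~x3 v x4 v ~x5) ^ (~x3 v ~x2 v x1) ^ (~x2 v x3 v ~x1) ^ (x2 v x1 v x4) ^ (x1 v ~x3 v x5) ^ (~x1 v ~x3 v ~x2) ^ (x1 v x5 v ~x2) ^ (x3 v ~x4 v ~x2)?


Clause lengths: 3, 3, 3, 3, 3, 3, 3, 3.
Sum = 3 + 3 + 3 + 3 + 3 + 3 + 3 + 3 = 24.

24


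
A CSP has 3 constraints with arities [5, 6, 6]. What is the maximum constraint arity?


The arities are: 5, 6, 6.
Scan for the maximum value.
Maximum arity = 6.

6


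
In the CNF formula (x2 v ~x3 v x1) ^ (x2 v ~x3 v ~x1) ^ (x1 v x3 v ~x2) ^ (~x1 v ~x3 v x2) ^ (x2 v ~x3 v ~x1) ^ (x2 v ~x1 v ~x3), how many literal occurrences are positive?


Scan each clause for unnegated literals.
Clause 1: 2 positive; Clause 2: 1 positive; Clause 3: 2 positive; Clause 4: 1 positive; Clause 5: 1 positive; Clause 6: 1 positive.
Total positive literal occurrences = 8.

8


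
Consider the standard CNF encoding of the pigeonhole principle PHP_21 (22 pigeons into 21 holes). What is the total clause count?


The PHP encoding has two parts:
1) At-least-one-hole clauses: 22 (one per pigeon, each with 21 literals).
2) At-most-one-pigeon-per-hole clauses: 21 holes * C(22,2) = 21 * 231 = 4851.
Total clauses = 22 + 4851 = 4873.

4873


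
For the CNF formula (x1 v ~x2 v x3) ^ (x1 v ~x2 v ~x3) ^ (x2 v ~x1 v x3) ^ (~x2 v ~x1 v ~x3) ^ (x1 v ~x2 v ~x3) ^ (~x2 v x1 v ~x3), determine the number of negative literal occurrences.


Scan each clause for negated literals.
Clause 1: 1 negative; Clause 2: 2 negative; Clause 3: 1 negative; Clause 4: 3 negative; Clause 5: 2 negative; Clause 6: 2 negative.
Total negative literal occurrences = 11.

11


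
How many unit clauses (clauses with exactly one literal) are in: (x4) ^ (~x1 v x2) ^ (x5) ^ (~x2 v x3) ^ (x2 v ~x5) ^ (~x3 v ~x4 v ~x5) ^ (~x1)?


A unit clause contains exactly one literal.
Unit clauses found: (x4), (x5), (~x1).
Count = 3.

3


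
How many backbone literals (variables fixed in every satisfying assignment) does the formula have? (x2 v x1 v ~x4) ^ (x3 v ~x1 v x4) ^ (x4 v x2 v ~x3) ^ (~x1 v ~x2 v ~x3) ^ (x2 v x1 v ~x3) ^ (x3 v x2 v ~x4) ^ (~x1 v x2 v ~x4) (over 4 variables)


Find all satisfying assignments: 6 model(s).
Check which variables have the same value in every model.
No variable is fixed across all models.
Backbone size = 0.

0


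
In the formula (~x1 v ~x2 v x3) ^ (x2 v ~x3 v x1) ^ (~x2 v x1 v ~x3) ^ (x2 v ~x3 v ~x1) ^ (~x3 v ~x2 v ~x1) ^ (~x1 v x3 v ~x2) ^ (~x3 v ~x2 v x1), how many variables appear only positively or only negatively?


A pure literal appears in only one polarity across all clauses.
No pure literals found.
Count = 0.

0


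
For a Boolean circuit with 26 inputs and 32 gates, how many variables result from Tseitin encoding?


The Tseitin transformation introduces one auxiliary variable per gate.
Total variables = inputs + gates = 26 + 32 = 58.

58


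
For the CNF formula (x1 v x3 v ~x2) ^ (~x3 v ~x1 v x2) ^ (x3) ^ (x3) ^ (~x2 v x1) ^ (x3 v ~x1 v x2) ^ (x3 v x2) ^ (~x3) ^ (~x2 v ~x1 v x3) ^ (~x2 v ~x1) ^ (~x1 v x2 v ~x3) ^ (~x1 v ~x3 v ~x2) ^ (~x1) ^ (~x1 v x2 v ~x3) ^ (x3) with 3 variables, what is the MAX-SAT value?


Enumerate all 8 truth assignments.
For each, count how many of the 15 clauses are satisfied.
The formula is not fully satisfiable, so the maximum is below 15.
Maximum simultaneously satisfiable clauses = 14.

14


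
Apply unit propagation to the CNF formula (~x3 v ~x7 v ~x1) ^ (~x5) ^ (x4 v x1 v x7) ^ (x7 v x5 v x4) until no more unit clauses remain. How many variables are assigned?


Unit propagation repeatedly assigns the literal in any unit clause, then simplifies.
Assignments in order: x5 = F.
No further unit clauses remain.
Total variables assigned = 1.

1


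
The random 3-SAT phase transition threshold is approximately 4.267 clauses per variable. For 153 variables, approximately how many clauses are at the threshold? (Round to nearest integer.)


The 3-SAT phase transition occurs at approximately 4.267 clauses per variable.
m = 4.267 * 153 = 652.851.
Rounded to nearest integer: 653.

653


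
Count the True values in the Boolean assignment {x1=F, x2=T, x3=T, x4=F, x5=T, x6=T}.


The weight is the number of variables assigned True.
True variables: x2, x3, x5, x6.
Weight = 4.

4


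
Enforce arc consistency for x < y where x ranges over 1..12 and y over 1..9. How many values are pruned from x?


For the constraint x < y, x needs a supporting value in y's domain.
x can be at most 8 (one less than y's maximum).
Valid x values from domain: 8 out of 12.
Pruned = 12 - 8 = 4.

4


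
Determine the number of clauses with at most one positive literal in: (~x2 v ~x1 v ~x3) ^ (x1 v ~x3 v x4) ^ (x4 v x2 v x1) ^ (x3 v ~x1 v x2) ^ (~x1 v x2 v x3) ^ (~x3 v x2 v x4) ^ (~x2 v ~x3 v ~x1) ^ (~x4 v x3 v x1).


A Horn clause has at most one positive literal.
Clause 1: 0 positive lit(s) -> Horn
Clause 2: 2 positive lit(s) -> not Horn
Clause 3: 3 positive lit(s) -> not Horn
Clause 4: 2 positive lit(s) -> not Horn
Clause 5: 2 positive lit(s) -> not Horn
Clause 6: 2 positive lit(s) -> not Horn
Clause 7: 0 positive lit(s) -> Horn
Clause 8: 2 positive lit(s) -> not Horn
Total Horn clauses = 2.

2


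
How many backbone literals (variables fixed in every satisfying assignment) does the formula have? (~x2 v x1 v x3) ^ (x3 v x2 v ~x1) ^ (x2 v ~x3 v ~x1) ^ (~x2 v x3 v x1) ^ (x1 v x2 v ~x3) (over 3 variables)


Find all satisfying assignments: 4 model(s).
Check which variables have the same value in every model.
No variable is fixed across all models.
Backbone size = 0.

0


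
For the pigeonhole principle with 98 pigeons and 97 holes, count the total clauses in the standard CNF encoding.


The PHP encoding has two parts:
1) At-least-one-hole clauses: 98 (one per pigeon, each with 97 literals).
2) At-most-one-pigeon-per-hole clauses: 97 holes * C(98,2) = 97 * 4753 = 461041.
Total clauses = 98 + 461041 = 461139.

461139


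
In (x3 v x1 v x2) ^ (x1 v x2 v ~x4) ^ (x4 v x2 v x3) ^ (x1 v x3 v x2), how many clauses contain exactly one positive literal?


A definite clause has exactly one positive literal.
Clause 1: 3 positive -> not definite
Clause 2: 2 positive -> not definite
Clause 3: 3 positive -> not definite
Clause 4: 3 positive -> not definite
Definite clause count = 0.

0


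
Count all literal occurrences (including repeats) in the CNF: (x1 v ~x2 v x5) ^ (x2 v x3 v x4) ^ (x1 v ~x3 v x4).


Clause lengths: 3, 3, 3.
Sum = 3 + 3 + 3 = 9.

9


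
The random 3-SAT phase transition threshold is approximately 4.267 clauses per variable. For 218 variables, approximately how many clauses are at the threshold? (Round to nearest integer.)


The 3-SAT phase transition occurs at approximately 4.267 clauses per variable.
m = 4.267 * 218 = 930.206.
Rounded to nearest integer: 930.

930


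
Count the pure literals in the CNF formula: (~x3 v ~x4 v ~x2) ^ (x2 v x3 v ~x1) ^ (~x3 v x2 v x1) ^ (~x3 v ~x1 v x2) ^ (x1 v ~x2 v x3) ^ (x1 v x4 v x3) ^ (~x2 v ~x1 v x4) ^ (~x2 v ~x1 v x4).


A pure literal appears in only one polarity across all clauses.
No pure literals found.
Count = 0.

0


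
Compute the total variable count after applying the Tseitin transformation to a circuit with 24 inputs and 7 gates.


The Tseitin transformation introduces one auxiliary variable per gate.
Total variables = inputs + gates = 24 + 7 = 31.

31


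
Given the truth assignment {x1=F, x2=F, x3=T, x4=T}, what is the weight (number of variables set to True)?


The weight is the number of variables assigned True.
True variables: x3, x4.
Weight = 2.

2


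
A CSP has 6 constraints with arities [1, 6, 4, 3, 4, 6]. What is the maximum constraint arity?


The arities are: 1, 6, 4, 3, 4, 6.
Scan for the maximum value.
Maximum arity = 6.

6


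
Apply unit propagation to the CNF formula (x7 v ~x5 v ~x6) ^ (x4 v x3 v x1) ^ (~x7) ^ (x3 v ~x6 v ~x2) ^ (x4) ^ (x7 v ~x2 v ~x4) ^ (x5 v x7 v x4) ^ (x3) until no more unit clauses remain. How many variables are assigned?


Unit propagation repeatedly assigns the literal in any unit clause, then simplifies.
Assignments in order: x7 = F, x4 = T, x2 = F, x3 = T.
No further unit clauses remain.
Total variables assigned = 4.

4


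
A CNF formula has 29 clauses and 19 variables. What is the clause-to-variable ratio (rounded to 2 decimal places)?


Clause-to-variable ratio = clauses / variables.
29 / 19 = 1.53.

1.53


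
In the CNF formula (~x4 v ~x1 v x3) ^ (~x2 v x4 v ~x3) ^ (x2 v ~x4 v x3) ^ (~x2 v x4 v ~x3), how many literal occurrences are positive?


Scan each clause for unnegated literals.
Clause 1: 1 positive; Clause 2: 1 positive; Clause 3: 2 positive; Clause 4: 1 positive.
Total positive literal occurrences = 5.

5


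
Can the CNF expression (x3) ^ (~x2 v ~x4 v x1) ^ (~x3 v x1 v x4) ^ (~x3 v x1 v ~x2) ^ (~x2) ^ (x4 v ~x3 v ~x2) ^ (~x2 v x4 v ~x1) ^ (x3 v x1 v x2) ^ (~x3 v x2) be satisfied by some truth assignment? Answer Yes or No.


Check all 16 possible truth assignments.
Number of satisfying assignments found: 0.
The formula is unsatisfiable.

No


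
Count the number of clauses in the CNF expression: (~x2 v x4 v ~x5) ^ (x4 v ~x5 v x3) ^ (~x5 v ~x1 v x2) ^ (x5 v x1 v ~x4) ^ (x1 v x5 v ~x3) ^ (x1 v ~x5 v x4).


Each group enclosed in parentheses joined by ^ is one clause.
Counting the conjuncts: 6 clauses.

6


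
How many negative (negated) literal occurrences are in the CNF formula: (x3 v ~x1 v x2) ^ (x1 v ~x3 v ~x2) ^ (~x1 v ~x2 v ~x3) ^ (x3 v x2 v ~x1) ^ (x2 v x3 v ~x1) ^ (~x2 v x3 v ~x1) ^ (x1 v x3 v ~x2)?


Scan each clause for negated literals.
Clause 1: 1 negative; Clause 2: 2 negative; Clause 3: 3 negative; Clause 4: 1 negative; Clause 5: 1 negative; Clause 6: 2 negative; Clause 7: 1 negative.
Total negative literal occurrences = 11.

11


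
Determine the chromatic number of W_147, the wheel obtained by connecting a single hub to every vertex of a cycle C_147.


W_147 consists of the cycle C_147 together with a hub vertex adjacent to every cycle vertex.
The cycle C_147 needs 3 colors (odd cycle -> 3).
The hub is adjacent to every cycle vertex, so it must receive a new color distinct from all of them.
Chromatic number = 3 + 1 = 4.

4


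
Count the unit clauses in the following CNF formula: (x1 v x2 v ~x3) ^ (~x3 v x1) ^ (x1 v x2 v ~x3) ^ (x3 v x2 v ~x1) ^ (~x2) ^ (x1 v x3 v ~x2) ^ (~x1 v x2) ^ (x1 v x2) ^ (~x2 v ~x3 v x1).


A unit clause contains exactly one literal.
Unit clauses found: (~x2).
Count = 1.

1


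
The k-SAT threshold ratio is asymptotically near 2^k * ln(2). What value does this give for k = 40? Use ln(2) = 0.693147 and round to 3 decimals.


Using the asymptotic formula: threshold ~ 2^k * ln(2).
2^40 = 1099511627776.
1099511627776 * 0.693147 = 762123186258.051.

762123186258.051


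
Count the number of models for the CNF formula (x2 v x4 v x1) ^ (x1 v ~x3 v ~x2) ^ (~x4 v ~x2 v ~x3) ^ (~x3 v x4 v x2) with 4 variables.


Enumerate all 16 truth assignments over 4 variables.
Test each against every clause.
Satisfying assignments found: 10.

10


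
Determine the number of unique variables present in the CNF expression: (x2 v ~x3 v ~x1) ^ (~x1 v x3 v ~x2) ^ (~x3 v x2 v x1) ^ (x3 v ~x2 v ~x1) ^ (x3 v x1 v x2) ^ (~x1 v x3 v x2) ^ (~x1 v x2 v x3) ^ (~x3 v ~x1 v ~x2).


Identify each distinct variable in the formula.
Variables found: x1, x2, x3.
Total distinct variables = 3.

3


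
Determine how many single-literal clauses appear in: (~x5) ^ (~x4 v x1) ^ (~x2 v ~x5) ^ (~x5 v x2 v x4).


A unit clause contains exactly one literal.
Unit clauses found: (~x5).
Count = 1.

1


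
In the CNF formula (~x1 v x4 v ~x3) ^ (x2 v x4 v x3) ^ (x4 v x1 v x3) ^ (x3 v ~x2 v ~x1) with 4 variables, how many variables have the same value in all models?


Find all satisfying assignments: 9 model(s).
Check which variables have the same value in every model.
No variable is fixed across all models.
Backbone size = 0.

0


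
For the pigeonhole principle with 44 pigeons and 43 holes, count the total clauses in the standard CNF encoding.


The PHP encoding has two parts:
1) At-least-one-hole clauses: 44 (one per pigeon, each with 43 literals).
2) At-most-one-pigeon-per-hole clauses: 43 holes * C(44,2) = 43 * 946 = 40678.
Total clauses = 44 + 40678 = 40722.

40722


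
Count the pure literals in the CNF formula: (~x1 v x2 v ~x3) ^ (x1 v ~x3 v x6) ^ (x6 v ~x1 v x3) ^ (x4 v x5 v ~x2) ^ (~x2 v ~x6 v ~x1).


A pure literal appears in only one polarity across all clauses.
Pure literals: x4 (positive only), x5 (positive only).
Count = 2.

2


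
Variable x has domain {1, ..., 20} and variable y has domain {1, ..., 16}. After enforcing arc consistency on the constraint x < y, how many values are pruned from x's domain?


For the constraint x < y, x needs a supporting value in y's domain.
x can be at most 15 (one less than y's maximum).
Valid x values from domain: 15 out of 20.
Pruned = 20 - 15 = 5.

5


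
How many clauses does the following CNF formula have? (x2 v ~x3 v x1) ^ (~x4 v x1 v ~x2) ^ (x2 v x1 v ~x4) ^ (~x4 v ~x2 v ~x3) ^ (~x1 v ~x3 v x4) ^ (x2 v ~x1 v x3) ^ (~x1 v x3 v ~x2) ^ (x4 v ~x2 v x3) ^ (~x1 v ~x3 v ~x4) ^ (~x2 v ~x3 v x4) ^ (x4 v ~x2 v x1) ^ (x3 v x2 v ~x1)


Each group enclosed in parentheses joined by ^ is one clause.
Counting the conjuncts: 12 clauses.

12
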